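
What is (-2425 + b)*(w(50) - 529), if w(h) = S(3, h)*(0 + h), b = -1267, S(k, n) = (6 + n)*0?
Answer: 1953068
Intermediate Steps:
S(k, n) = 0
w(h) = 0 (w(h) = 0*(0 + h) = 0*h = 0)
(-2425 + b)*(w(50) - 529) = (-2425 - 1267)*(0 - 529) = -3692*(-529) = 1953068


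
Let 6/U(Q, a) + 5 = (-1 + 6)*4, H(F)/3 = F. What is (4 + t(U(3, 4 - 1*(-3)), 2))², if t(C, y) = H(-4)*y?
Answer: 400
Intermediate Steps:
H(F) = 3*F
U(Q, a) = ⅖ (U(Q, a) = 6/(-5 + (-1 + 6)*4) = 6/(-5 + 5*4) = 6/(-5 + 20) = 6/15 = 6*(1/15) = ⅖)
t(C, y) = -12*y (t(C, y) = (3*(-4))*y = -12*y)
(4 + t(U(3, 4 - 1*(-3)), 2))² = (4 - 12*2)² = (4 - 24)² = (-20)² = 400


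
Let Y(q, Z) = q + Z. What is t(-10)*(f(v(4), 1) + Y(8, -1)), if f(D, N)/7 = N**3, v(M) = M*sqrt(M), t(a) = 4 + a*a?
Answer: 1456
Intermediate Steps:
t(a) = 4 + a**2
Y(q, Z) = Z + q
v(M) = M**(3/2)
f(D, N) = 7*N**3
t(-10)*(f(v(4), 1) + Y(8, -1)) = (4 + (-10)**2)*(7*1**3 + (-1 + 8)) = (4 + 100)*(7*1 + 7) = 104*(7 + 7) = 104*14 = 1456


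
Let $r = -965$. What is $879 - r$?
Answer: $1844$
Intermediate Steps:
$879 - r = 879 - -965 = 879 + 965 = 1844$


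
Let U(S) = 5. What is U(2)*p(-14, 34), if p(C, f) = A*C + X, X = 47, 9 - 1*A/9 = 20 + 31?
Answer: 26695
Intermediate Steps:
A = -378 (A = 81 - 9*(20 + 31) = 81 - 9*51 = 81 - 459 = -378)
p(C, f) = 47 - 378*C (p(C, f) = -378*C + 47 = 47 - 378*C)
U(2)*p(-14, 34) = 5*(47 - 378*(-14)) = 5*(47 + 5292) = 5*5339 = 26695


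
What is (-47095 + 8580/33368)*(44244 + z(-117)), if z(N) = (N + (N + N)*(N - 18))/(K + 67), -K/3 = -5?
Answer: -1437679606104945/684044 ≈ -2.1017e+9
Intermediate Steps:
K = 15 (K = -3*(-5) = 15)
z(N) = N/82 + N*(-18 + N)/41 (z(N) = (N + (N + N)*(N - 18))/(15 + 67) = (N + (2*N)*(-18 + N))/82 = (N + 2*N*(-18 + N))*(1/82) = N/82 + N*(-18 + N)/41)
(-47095 + 8580/33368)*(44244 + z(-117)) = (-47095 + 8580/33368)*(44244 + (1/82)*(-117)*(-35 + 2*(-117))) = (-47095 + 8580*(1/33368))*(44244 + (1/82)*(-117)*(-35 - 234)) = (-47095 + 2145/8342)*(44244 + (1/82)*(-117)*(-269)) = -392864345*(44244 + 31473/82)/8342 = -392864345/8342*3659481/82 = -1437679606104945/684044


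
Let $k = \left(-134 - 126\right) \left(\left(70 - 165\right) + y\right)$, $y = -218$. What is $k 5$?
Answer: $406900$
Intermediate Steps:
$k = 81380$ ($k = \left(-134 - 126\right) \left(\left(70 - 165\right) - 218\right) = - 260 \left(-95 - 218\right) = \left(-260\right) \left(-313\right) = 81380$)
$k 5 = 81380 \cdot 5 = 406900$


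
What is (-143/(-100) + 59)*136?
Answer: 205462/25 ≈ 8218.5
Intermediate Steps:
(-143/(-100) + 59)*136 = (-143*(-1/100) + 59)*136 = (143/100 + 59)*136 = (6043/100)*136 = 205462/25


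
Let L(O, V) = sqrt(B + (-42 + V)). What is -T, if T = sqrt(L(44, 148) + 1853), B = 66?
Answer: -sqrt(1853 + 2*sqrt(43)) ≈ -43.199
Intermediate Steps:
L(O, V) = sqrt(24 + V) (L(O, V) = sqrt(66 + (-42 + V)) = sqrt(24 + V))
T = sqrt(1853 + 2*sqrt(43)) (T = sqrt(sqrt(24 + 148) + 1853) = sqrt(sqrt(172) + 1853) = sqrt(2*sqrt(43) + 1853) = sqrt(1853 + 2*sqrt(43)) ≈ 43.199)
-T = -sqrt(1853 + 2*sqrt(43))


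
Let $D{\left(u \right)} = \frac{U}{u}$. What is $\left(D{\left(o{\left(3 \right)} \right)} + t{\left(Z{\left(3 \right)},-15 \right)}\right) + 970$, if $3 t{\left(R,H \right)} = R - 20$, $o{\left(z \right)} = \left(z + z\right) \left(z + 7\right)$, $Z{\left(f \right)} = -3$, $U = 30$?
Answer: $\frac{5777}{6} \approx 962.83$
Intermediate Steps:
$o{\left(z \right)} = 2 z \left(7 + z\right)$
$D{\left(u \right)} = \frac{30}{u}$
$t{\left(R,H \right)} = - \frac{20}{3} + \frac{R}{3}$ ($t{\left(R,H \right)} = \frac{R - 20}{3} = \frac{-20 + R}{3} = - \frac{20}{3} + \frac{R}{3}$)
$\left(D{\left(o{\left(3 \right)} \right)} + t{\left(Z{\left(3 \right)},-15 \right)}\right) + 970 = \left(\frac{30}{2 \cdot 3 \left(7 + 3\right)} + \left(- \frac{20}{3} + \frac{1}{3} \left(-3\right)\right)\right) + 970 = \left(\frac{30}{2 \cdot 3 \cdot 10} - \frac{23}{3}\right) + 970 = \left(\frac{30}{60} - \frac{23}{3}\right) + 970 = \left(30 \cdot \frac{1}{60} - \frac{23}{3}\right) + 970 = \left(\frac{1}{2} - \frac{23}{3}\right) + 970 = - \frac{43}{6} + 970 = \frac{5777}{6}$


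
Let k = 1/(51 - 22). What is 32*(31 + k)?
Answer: 28800/29 ≈ 993.10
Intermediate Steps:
k = 1/29 ≈ 0.034483
32*(31 + k) = 32*(31 + 1/29) = 32*(900/29) = 28800/29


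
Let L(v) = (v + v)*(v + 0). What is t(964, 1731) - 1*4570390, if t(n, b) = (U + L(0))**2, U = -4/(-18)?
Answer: -370201586/81 ≈ -4.5704e+6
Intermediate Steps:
L(v) = 2*v**2 (L(v) = (2*v)*v = 2*v**2)
U = 2/9 (U = -4*(-1/18) = 2/9 ≈ 0.22222)
t(n, b) = 4/81 (t(n, b) = (2/9 + 2*0**2)**2 = (2/9 + 2*0)**2 = (2/9 + 0)**2 = (2/9)**2 = 4/81)
t(964, 1731) - 1*4570390 = 4/81 - 1*4570390 = 4/81 - 4570390 = -370201586/81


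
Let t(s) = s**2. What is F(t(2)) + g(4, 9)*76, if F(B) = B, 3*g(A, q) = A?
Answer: 316/3 ≈ 105.33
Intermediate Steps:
g(A, q) = A/3
F(t(2)) + g(4, 9)*76 = 2**2 + ((1/3)*4)*76 = 4 + (4/3)*76 = 4 + 304/3 = 316/3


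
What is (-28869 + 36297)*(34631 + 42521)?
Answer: 573085056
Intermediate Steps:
(-28869 + 36297)*(34631 + 42521) = 7428*77152 = 573085056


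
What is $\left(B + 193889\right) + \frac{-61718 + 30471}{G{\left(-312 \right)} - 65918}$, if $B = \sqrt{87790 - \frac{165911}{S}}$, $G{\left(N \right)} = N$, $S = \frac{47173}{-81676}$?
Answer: $\frac{12841299717}{66230} + \frac{\sqrt{17032595786562}}{6739} \approx 1.945 \cdot 10^{5}$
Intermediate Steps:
$S = - \frac{6739}{11668}$ ($S = 47173 \left(- \frac{1}{81676}\right) = - \frac{6739}{11668} \approx -0.57756$)
$B = \frac{\sqrt{17032595786562}}{6739}$ ($B = \sqrt{87790 - \frac{165911}{- \frac{6739}{11668}}} = \sqrt{87790 - - \frac{1935849548}{6739}} = \sqrt{87790 + \frac{1935849548}{6739}} = \sqrt{\frac{2527466358}{6739}} = \frac{\sqrt{17032595786562}}{6739} \approx 612.41$)
$\left(B + 193889\right) + \frac{-61718 + 30471}{G{\left(-312 \right)} - 65918} = \left(\frac{\sqrt{17032595786562}}{6739} + 193889\right) + \frac{-61718 + 30471}{-312 - 65918} = \left(193889 + \frac{\sqrt{17032595786562}}{6739}\right) - \frac{31247}{-66230} = \left(193889 + \frac{\sqrt{17032595786562}}{6739}\right) - - \frac{31247}{66230} = \left(193889 + \frac{\sqrt{17032595786562}}{6739}\right) + \frac{31247}{66230} = \frac{12841299717}{66230} + \frac{\sqrt{17032595786562}}{6739}$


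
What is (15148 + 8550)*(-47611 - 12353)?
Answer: -1421026872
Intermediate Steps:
(15148 + 8550)*(-47611 - 12353) = 23698*(-59964) = -1421026872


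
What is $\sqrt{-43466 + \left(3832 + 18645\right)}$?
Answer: $i \sqrt{20989} \approx 144.88 i$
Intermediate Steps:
$\sqrt{-43466 + \left(3832 + 18645\right)} = \sqrt{-43466 + 22477} = \sqrt{-20989} = i \sqrt{20989}$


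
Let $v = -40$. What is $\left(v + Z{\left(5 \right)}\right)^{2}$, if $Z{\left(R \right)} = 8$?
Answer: $1024$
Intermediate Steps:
$\left(v + Z{\left(5 \right)}\right)^{2} = \left(-40 + 8\right)^{2} = \left(-32\right)^{2} = 1024$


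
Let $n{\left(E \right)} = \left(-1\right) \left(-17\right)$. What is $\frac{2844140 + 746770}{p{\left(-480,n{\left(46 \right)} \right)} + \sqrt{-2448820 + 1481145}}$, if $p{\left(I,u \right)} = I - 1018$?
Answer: $- \frac{5379183180}{3211679} - \frac{17954550 i \sqrt{38707}}{3211679} \approx -1674.9 - 1099.9 i$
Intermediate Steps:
$n{\left(E \right)} = 17$
$p{\left(I,u \right)} = -1018 + I$
$\frac{2844140 + 746770}{p{\left(-480,n{\left(46 \right)} \right)} + \sqrt{-2448820 + 1481145}} = \frac{2844140 + 746770}{\left(-1018 - 480\right) + \sqrt{-2448820 + 1481145}} = \frac{3590910}{-1498 + \sqrt{-967675}} = \frac{3590910}{-1498 + 5 i \sqrt{38707}}$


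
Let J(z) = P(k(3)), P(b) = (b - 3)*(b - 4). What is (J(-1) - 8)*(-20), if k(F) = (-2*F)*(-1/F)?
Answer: 120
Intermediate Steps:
k(F) = 2
P(b) = (-4 + b)*(-3 + b) (P(b) = (-3 + b)*(-4 + b) = (-4 + b)*(-3 + b))
J(z) = 2 (J(z) = 12 + 2**2 - 7*2 = 12 + 4 - 14 = 2)
(J(-1) - 8)*(-20) = (2 - 8)*(-20) = -6*(-20) = 120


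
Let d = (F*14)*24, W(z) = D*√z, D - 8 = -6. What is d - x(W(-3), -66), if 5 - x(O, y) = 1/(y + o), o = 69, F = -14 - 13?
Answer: -27230/3 ≈ -9076.7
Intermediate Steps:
D = 2 (D = 8 - 6 = 2)
F = -27
W(z) = 2*√z
x(O, y) = 5 - 1/(69 + y) (x(O, y) = 5 - 1/(y + 69) = 5 - 1/(69 + y))
d = -9072 (d = -27*14*24 = -378*24 = -9072)
d - x(W(-3), -66) = -9072 - (344 + 5*(-66))/(69 - 66) = -9072 - (344 - 330)/3 = -9072 - 14/3 = -27230/3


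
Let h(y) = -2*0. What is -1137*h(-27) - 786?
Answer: -786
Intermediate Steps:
h(y) = 0
-1137*h(-27) - 786 = -1137*0 - 786 = 0 - 786 = -786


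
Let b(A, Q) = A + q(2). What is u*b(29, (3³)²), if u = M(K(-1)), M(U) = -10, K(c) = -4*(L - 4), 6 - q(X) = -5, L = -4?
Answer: -400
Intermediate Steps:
q(X) = 11 (q(X) = 6 - 1*(-5) = 6 + 5 = 11)
K(c) = 32 (K(c) = -4*(-4 - 4) = -4*(-8) = 32)
u = -10
b(A, Q) = 11 + A (b(A, Q) = A + 11 = 11 + A)
u*b(29, (3³)²) = -10*(11 + 29) = -10*40 = -400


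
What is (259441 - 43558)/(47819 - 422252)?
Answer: -71961/124811 ≈ -0.57656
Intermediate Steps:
(259441 - 43558)/(47819 - 422252) = 215883/(-374433) = 215883*(-1/374433) = -71961/124811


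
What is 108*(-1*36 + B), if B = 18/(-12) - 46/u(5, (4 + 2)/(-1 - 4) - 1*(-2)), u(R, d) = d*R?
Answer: -5292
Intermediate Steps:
u(R, d) = R*d
B = -13 (B = 18/(-12) - 46*1/(5*((4 + 2)/(-1 - 4) - 1*(-2))) = 18*(-1/12) - 46*1/(5*(6/(-5) + 2)) = -3/2 - 46*1/(5*(6*(-1/5) + 2)) = -3/2 - 46*1/(5*(-6/5 + 2)) = -3/2 - 46/(5*(4/5)) = -3/2 - 46/4 = -3/2 - 46*1/4 = -3/2 - 23/2 = -13)
108*(-1*36 + B) = 108*(-1*36 - 13) = 108*(-36 - 13) = 108*(-49) = -5292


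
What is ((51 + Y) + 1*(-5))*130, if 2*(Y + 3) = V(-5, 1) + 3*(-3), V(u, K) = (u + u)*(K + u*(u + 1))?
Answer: -8645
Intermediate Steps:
V(u, K) = 2*u*(K + u*(1 + u)) (V(u, K) = (2*u)*(K + u*(1 + u)) = 2*u*(K + u*(1 + u)))
Y = -225/2 (Y = -3 + (2*(-5)*(1 - 5 + (-5)**2) + 3*(-3))/2 = -3 + (2*(-5)*(1 - 5 + 25) - 9)/2 = -3 + (2*(-5)*21 - 9)/2 = -3 + (-210 - 9)/2 = -3 + (1/2)*(-219) = -3 - 219/2 = -225/2 ≈ -112.50)
((51 + Y) + 1*(-5))*130 = ((51 - 225/2) + 1*(-5))*130 = (-123/2 - 5)*130 = -133/2*130 = -8645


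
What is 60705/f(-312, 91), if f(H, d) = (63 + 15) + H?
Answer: -6745/26 ≈ -259.42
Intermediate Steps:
f(H, d) = 78 + H
60705/f(-312, 91) = 60705/(78 - 312) = 60705/(-234) = 60705*(-1/234) = -6745/26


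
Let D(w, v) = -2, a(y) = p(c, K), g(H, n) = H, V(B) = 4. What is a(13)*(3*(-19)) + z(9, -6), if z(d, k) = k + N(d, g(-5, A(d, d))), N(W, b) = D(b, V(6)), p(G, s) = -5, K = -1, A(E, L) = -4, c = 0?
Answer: 277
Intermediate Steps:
a(y) = -5
N(W, b) = -2
z(d, k) = -2 + k (z(d, k) = k - 2 = -2 + k)
a(13)*(3*(-19)) + z(9, -6) = -15*(-19) + (-2 - 6) = -5*(-57) - 8 = 285 - 8 = 277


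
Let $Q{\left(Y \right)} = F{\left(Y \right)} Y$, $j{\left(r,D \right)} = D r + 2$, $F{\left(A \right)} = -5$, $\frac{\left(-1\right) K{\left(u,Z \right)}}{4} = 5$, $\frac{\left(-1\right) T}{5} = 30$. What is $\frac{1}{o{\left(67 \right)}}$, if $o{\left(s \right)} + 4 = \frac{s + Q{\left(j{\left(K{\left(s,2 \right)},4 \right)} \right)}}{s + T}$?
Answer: $- \frac{83}{789} \approx -0.1052$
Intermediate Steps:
$T = -150$ ($T = \left(-5\right) 30 = -150$)
$K{\left(u,Z \right)} = -20$ ($K{\left(u,Z \right)} = \left(-4\right) 5 = -20$)
$j{\left(r,D \right)} = 2 + D r$
$Q{\left(Y \right)} = - 5 Y$
$o{\left(s \right)} = -4 + \frac{390 + s}{-150 + s}$ ($o{\left(s \right)} = -4 + \frac{s - 5 \left(2 + 4 \left(-20\right)\right)}{s - 150} = -4 + \frac{s - 5 \left(2 - 80\right)}{-150 + s} = -4 + \frac{s - -390}{-150 + s} = -4 + \frac{s + 390}{-150 + s} = -4 + \frac{390 + s}{-150 + s}$)
$\frac{1}{o{\left(67 \right)}} = \frac{1}{3 \frac{1}{-150 + 67} \left(330 - 67\right)} = \frac{1}{3 \frac{1}{-83} \left(330 - 67\right)} = \frac{1}{3 \left(- \frac{1}{83}\right) 263} = \frac{1}{- \frac{789}{83}} = - \frac{83}{789}$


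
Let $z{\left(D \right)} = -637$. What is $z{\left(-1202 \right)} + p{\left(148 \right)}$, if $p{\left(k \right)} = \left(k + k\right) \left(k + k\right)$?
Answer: $86979$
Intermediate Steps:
$p{\left(k \right)} = 4 k^{2}$ ($p{\left(k \right)} = 2 k 2 k = 4 k^{2}$)
$z{\left(-1202 \right)} + p{\left(148 \right)} = -637 + 4 \cdot 148^{2} = -637 + 4 \cdot 21904 = -637 + 87616 = 86979$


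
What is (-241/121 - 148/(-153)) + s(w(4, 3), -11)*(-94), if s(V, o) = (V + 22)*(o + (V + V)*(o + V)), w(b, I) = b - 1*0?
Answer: 3031447759/18513 ≈ 1.6375e+5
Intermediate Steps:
w(b, I) = b (w(b, I) = b + 0 = b)
s(V, o) = (22 + V)*(o + 2*V*(V + o)) (s(V, o) = (22 + V)*(o + (2*V)*(V + o)) = (22 + V)*(o + 2*V*(V + o)))
(-241/121 - 148/(-153)) + s(w(4, 3), -11)*(-94) = (-241/121 - 148/(-153)) + (2*4**3 + 22*(-11) + 44*4**2 + 2*(-11)*4**2 + 45*4*(-11))*(-94) = (-241*1/121 - 148*(-1/153)) + (2*64 - 242 + 44*16 + 2*(-11)*16 - 1980)*(-94) = (-241/121 + 148/153) + (128 - 242 + 704 - 352 - 1980)*(-94) = -18965/18513 - 1742*(-94) = -18965/18513 + 163748 = 3031447759/18513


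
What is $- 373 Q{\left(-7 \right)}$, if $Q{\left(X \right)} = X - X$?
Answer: $0$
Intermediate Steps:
$Q{\left(X \right)} = 0$
$- 373 Q{\left(-7 \right)} = \left(-373\right) 0 = 0$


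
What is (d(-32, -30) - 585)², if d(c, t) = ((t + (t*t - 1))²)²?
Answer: 325205746179598411832896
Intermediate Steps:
d(c, t) = (-1 + t + t²)⁴ (d(c, t) = ((t + (t² - 1))²)² = ((t + (-1 + t²))²)² = ((-1 + t + t²)²)² = (-1 + t + t²)⁴)
(d(-32, -30) - 585)² = ((-1 - 30 + (-30)²)⁴ - 585)² = ((-1 - 30 + 900)⁴ - 585)² = (869⁴ - 585)² = (570268135921 - 585)² = 570268135336² = 325205746179598411832896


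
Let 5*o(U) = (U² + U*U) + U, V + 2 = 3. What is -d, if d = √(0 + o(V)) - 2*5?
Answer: 10 - √15/5 ≈ 9.2254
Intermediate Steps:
V = 1 (V = -2 + 3 = 1)
o(U) = U/5 + 2*U²/5 (o(U) = ((U² + U*U) + U)/5 = ((U² + U²) + U)/5 = (2*U² + U)/5 = (U + 2*U²)/5 = U/5 + 2*U²/5)
d = -10 + √15/5 (d = √(0 + (⅕)*1*(1 + 2*1)) - 2*5 = √(0 + (⅕)*1*(1 + 2)) - 10 = √(0 + (⅕)*1*3) - 10 = √(0 + ⅗) - 10 = √(⅗) - 10 = √15/5 - 10 = -10 + √15/5 ≈ -9.2254)
-d = -(-10 + √15/5) = 10 - √15/5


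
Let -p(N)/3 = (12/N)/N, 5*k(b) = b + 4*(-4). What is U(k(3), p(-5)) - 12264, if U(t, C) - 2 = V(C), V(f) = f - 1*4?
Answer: -306686/25 ≈ -12267.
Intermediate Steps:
k(b) = -16/5 + b/5 (k(b) = (b + 4*(-4))/5 = (b - 16)/5 = (-16 + b)/5 = -16/5 + b/5)
p(N) = -36/N² (p(N) = -3*12/N/N = -36/N²)
V(f) = -4 + f (V(f) = f - 4 = -4 + f)
U(t, C) = -2 + C (U(t, C) = 2 + (-4 + C) = -2 + C)
U(k(3), p(-5)) - 12264 = (-2 - 36/(-5)²) - 12264 = (-2 - 36*1/25) - 12264 = (-2 - 36/25) - 12264 = -86/25 - 12264 = -306686/25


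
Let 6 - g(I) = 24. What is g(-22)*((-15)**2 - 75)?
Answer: -2700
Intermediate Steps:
g(I) = -18 (g(I) = 6 - 1*24 = 6 - 24 = -18)
g(-22)*((-15)**2 - 75) = -18*((-15)**2 - 75) = -18*(225 - 75) = -18*150 = -2700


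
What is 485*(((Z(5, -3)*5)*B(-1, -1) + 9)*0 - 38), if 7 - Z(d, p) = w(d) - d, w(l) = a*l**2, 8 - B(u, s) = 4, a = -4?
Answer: -18430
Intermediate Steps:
B(u, s) = 4 (B(u, s) = 8 - 1*4 = 8 - 4 = 4)
w(l) = -4*l**2
Z(d, p) = 7 + d + 4*d**2 (Z(d, p) = 7 - (-4*d**2 - d) = 7 - (-d - 4*d**2) = 7 + (d + 4*d**2) = 7 + d + 4*d**2)
485*(((Z(5, -3)*5)*B(-1, -1) + 9)*0 - 38) = 485*((((7 + 5 + 4*5**2)*5)*4 + 9)*0 - 38) = 485*((((7 + 5 + 4*25)*5)*4 + 9)*0 - 38) = 485*((((7 + 5 + 100)*5)*4 + 9)*0 - 38) = 485*(((112*5)*4 + 9)*0 - 38) = 485*((560*4 + 9)*0 - 38) = 485*((2240 + 9)*0 - 38) = 485*(2249*0 - 38) = 485*(0 - 38) = 485*(-38) = -18430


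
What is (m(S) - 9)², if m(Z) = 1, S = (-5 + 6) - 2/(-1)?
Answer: 64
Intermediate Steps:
S = 3 (S = 1 - 2*(-1) = 1 + 2 = 3)
(m(S) - 9)² = (1 - 9)² = (-8)² = 64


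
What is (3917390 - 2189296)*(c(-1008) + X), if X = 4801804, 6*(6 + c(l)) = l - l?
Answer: 8297958313012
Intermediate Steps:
c(l) = -6 (c(l) = -6 + (l - l)/6 = -6 + (⅙)*0 = -6 + 0 = -6)
(3917390 - 2189296)*(c(-1008) + X) = (3917390 - 2189296)*(-6 + 4801804) = 1728094*4801798 = 8297958313012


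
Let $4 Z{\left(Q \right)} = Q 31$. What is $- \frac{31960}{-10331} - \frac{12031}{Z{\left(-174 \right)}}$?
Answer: $\frac{334780642}{27862707} \approx 12.015$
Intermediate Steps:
$Z{\left(Q \right)} = \frac{31 Q}{4}$ ($Z{\left(Q \right)} = \frac{Q 31}{4} = \frac{31 Q}{4}$)
$- \frac{31960}{-10331} - \frac{12031}{Z{\left(-174 \right)}} = - \frac{31960}{-10331} - \frac{12031}{\frac{31}{4} \left(-174\right)} = \left(-31960\right) \left(- \frac{1}{10331}\right) - \frac{12031}{- \frac{2697}{2}} = \frac{31960}{10331} - - \frac{24062}{2697} = \frac{31960}{10331} + \frac{24062}{2697} = \frac{334780642}{27862707}$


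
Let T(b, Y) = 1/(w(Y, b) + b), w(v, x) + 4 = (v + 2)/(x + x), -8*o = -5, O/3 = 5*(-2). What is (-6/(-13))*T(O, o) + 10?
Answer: 707150/70811 ≈ 9.9865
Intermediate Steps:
O = -30 (O = 3*(5*(-2)) = 3*(-10) = -30)
o = 5/8 (o = -1/8*(-5) = 5/8 ≈ 0.62500)
w(v, x) = -4 + (2 + v)/(2*x) (w(v, x) = -4 + (v + 2)/(x + x) = -4 + (2 + v)/((2*x)) = -4 + (2 + v)*(1/(2*x)) = -4 + (2 + v)/(2*x))
T(b, Y) = 1/(b + (2 + Y - 8*b)/(2*b)) (T(b, Y) = 1/((2 + Y - 8*b)/(2*b) + b) = 1/(b + (2 + Y - 8*b)/(2*b)))
(-6/(-13))*T(O, o) + 10 = (-6/(-13))*(2*(-30)/(2 + 5/8 - 8*(-30) + 2*(-30)**2)) + 10 = (-6*(-1/13))*(2*(-30)/(2 + 5/8 + 240 + 2*900)) + 10 = 6*(2*(-30)/(2 + 5/8 + 240 + 1800))/13 + 10 = 6*(2*(-30)/(16341/8))/13 + 10 = 6*(2*(-30)*(8/16341))/13 + 10 = (6/13)*(-160/5447) + 10 = -960/70811 + 10 = 707150/70811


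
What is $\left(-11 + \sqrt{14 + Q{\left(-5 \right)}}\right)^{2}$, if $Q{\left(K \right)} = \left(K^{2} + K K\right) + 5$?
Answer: $\left(11 - \sqrt{69}\right)^{2} \approx 7.2543$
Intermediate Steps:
$Q{\left(K \right)} = 5 + 2 K^{2}$ ($Q{\left(K \right)} = \left(K^{2} + K^{2}\right) + 5 = 2 K^{2} + 5 = 5 + 2 K^{2}$)
$\left(-11 + \sqrt{14 + Q{\left(-5 \right)}}\right)^{2} = \left(-11 + \sqrt{14 + \left(5 + 2 \left(-5\right)^{2}\right)}\right)^{2} = \left(-11 + \sqrt{14 + \left(5 + 2 \cdot 25\right)}\right)^{2} = \left(-11 + \sqrt{14 + \left(5 + 50\right)}\right)^{2} = \left(-11 + \sqrt{14 + 55}\right)^{2} = \left(-11 + \sqrt{69}\right)^{2}$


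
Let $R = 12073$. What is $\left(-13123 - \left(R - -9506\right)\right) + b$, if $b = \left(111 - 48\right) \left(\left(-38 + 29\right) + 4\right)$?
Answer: $-35017$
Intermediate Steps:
$b = -315$ ($b = \left(111 - 48\right) \left(-9 + 4\right) = 63 \left(-5\right) = -315$)
$\left(-13123 - \left(R - -9506\right)\right) + b = \left(-13123 - \left(12073 - -9506\right)\right) - 315 = \left(-13123 - \left(12073 + 9506\right)\right) - 315 = \left(-13123 - 21579\right) - 315 = -34702 - 315 = -35017$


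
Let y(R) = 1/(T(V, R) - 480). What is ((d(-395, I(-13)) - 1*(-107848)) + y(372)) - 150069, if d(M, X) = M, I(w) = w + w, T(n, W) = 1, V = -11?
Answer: -20413065/479 ≈ -42616.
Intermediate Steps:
y(R) = -1/479 (y(R) = 1/(1 - 480) = 1/(-479) = -1/479)
I(w) = 2*w
((d(-395, I(-13)) - 1*(-107848)) + y(372)) - 150069 = ((-395 - 1*(-107848)) - 1/479) - 150069 = ((-395 + 107848) - 1/479) - 150069 = (107453 - 1/479) - 150069 = 51469986/479 - 150069 = -20413065/479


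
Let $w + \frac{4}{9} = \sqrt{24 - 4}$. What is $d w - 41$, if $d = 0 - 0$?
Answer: $-41$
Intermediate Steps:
$d = 0$ ($d = 0 + 0 = 0$)
$w = - \frac{4}{9} + 2 \sqrt{5}$ ($w = - \frac{4}{9} + \sqrt{24 - 4} = - \frac{4}{9} + \sqrt{20} = - \frac{4}{9} + 2 \sqrt{5} \approx 4.0277$)
$d w - 41 = 0 \left(- \frac{4}{9} + 2 \sqrt{5}\right) - 41 = 0 - 41 = -41$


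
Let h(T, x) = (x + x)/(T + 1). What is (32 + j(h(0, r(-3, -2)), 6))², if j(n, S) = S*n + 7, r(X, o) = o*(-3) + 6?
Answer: 33489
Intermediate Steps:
r(X, o) = 6 - 3*o (r(X, o) = -3*o + 6 = 6 - 3*o)
h(T, x) = 2*x/(1 + T) (h(T, x) = (2*x)/(1 + T) = 2*x/(1 + T))
j(n, S) = 7 + S*n
(32 + j(h(0, r(-3, -2)), 6))² = (32 + (7 + 6*(2*(6 - 3*(-2))/(1 + 0))))² = (32 + (7 + 6*(2*(6 + 6)/1)))² = (32 + (7 + 6*(2*12*1)))² = (32 + (7 + 6*24))² = (32 + (7 + 144))² = (32 + 151)² = 183² = 33489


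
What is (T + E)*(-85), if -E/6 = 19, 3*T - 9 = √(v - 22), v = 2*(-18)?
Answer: 9435 - 85*I*√58/3 ≈ 9435.0 - 215.78*I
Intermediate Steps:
v = -36
T = 3 + I*√58/3 (T = 3 + √(-36 - 22)/3 = 3 + √(-58)/3 = 3 + (I*√58)/3 = 3 + I*√58/3 ≈ 3.0 + 2.5386*I)
E = -114 (E = -6*19 = -114)
(T + E)*(-85) = ((3 + I*√58/3) - 114)*(-85) = (-111 + I*√58/3)*(-85) = 9435 - 85*I*√58/3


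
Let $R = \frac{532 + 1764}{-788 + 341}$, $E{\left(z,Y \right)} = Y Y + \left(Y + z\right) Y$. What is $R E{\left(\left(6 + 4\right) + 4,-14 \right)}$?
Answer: $- \frac{450016}{447} \approx -1006.7$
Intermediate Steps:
$E{\left(z,Y \right)} = Y^{2} + Y \left(Y + z\right)$
$R = - \frac{2296}{447}$ ($R = \frac{2296}{-447} = 2296 \left(- \frac{1}{447}\right) = - \frac{2296}{447} \approx -5.1365$)
$R E{\left(\left(6 + 4\right) + 4,-14 \right)} = - \frac{2296 \left(- 14 \left(\left(\left(6 + 4\right) + 4\right) + 2 \left(-14\right)\right)\right)}{447} = - \frac{2296 \left(- 14 \left(\left(10 + 4\right) - 28\right)\right)}{447} = - \frac{2296 \left(- 14 \left(14 - 28\right)\right)}{447} = - \frac{2296 \left(\left(-14\right) \left(-14\right)\right)}{447} = \left(- \frac{2296}{447}\right) 196 = - \frac{450016}{447}$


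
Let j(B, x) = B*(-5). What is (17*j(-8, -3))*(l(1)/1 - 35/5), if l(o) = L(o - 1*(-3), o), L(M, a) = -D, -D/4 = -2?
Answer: -10200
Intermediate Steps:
j(B, x) = -5*B
D = 8 (D = -4*(-2) = 8)
L(M, a) = -8 (L(M, a) = -1*8 = -8)
l(o) = -8
(17*j(-8, -3))*(l(1)/1 - 35/5) = (17*(-5*(-8)))*(-8/1 - 35/5) = (17*40)*(-8*1 - 35*1/5) = 680*(-8 - 7) = 680*(-15) = -10200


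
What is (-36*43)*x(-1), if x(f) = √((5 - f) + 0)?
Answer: -1548*√6 ≈ -3791.8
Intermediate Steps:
x(f) = √(5 - f)
(-36*43)*x(-1) = (-36*43)*√(5 - 1*(-1)) = -1548*√(5 + 1) = -1548*√6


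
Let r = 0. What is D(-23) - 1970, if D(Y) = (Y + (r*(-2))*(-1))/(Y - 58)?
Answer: -159547/81 ≈ -1969.7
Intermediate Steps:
D(Y) = Y/(-58 + Y) (D(Y) = (Y + (0*(-2))*(-1))/(Y - 58) = (Y + 0*(-1))/(-58 + Y) = (Y + 0)/(-58 + Y) = Y/(-58 + Y))
D(-23) - 1970 = -23/(-58 - 23) - 1970 = -23/(-81) - 1970 = -23*(-1/81) - 1970 = 23/81 - 1970 = -159547/81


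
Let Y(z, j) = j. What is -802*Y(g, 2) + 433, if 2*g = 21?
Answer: -1171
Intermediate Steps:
g = 21/2 (g = (1/2)*21 = 21/2 ≈ 10.500)
-802*Y(g, 2) + 433 = -802*2 + 433 = -1604 + 433 = -1171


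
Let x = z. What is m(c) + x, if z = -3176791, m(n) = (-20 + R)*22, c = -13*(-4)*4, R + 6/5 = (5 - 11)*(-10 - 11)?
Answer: -15872427/5 ≈ -3.1745e+6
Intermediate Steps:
R = 624/5 (R = -6/5 + (5 - 11)*(-10 - 11) = -6/5 - 6*(-21) = -6/5 + 126 = 624/5 ≈ 124.80)
c = 208 (c = 52*4 = 208)
m(n) = 11528/5 (m(n) = (-20 + 624/5)*22 = (524/5)*22 = 11528/5)
x = -3176791
m(c) + x = 11528/5 - 3176791 = -15872427/5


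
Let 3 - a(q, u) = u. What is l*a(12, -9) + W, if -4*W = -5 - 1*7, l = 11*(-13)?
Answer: -1713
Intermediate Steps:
a(q, u) = 3 - u
l = -143
W = 3 (W = -(-5 - 1*7)/4 = -(-5 - 7)/4 = -¼*(-12) = 3)
l*a(12, -9) + W = -143*(3 - 1*(-9)) + 3 = -143*(3 + 9) + 3 = -143*12 + 3 = -1716 + 3 = -1713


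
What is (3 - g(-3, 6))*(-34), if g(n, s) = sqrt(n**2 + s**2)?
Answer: -102 + 102*sqrt(5) ≈ 126.08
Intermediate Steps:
(3 - g(-3, 6))*(-34) = (3 - sqrt((-3)**2 + 6**2))*(-34) = (3 - sqrt(9 + 36))*(-34) = (3 - sqrt(45))*(-34) = (3 - 3*sqrt(5))*(-34) = -102 + 102*sqrt(5)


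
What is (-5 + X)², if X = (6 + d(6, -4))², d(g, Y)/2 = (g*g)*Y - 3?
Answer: 6878877721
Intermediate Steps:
d(g, Y) = -6 + 2*Y*g² (d(g, Y) = 2*((g*g)*Y - 3) = 2*(g²*Y - 3) = 2*(Y*g² - 3) = 2*(-3 + Y*g²) = -6 + 2*Y*g²)
X = 82944 (X = (6 + (-6 + 2*(-4)*6²))² = (6 + (-6 + 2*(-4)*36))² = (6 + (-6 - 288))² = (6 - 294)² = (-288)² = 82944)
(-5 + X)² = (-5 + 82944)² = 82939² = 6878877721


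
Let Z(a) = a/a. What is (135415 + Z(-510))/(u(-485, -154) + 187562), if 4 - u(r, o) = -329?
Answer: 135416/187895 ≈ 0.72070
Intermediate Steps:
u(r, o) = 333 (u(r, o) = 4 - 1*(-329) = 4 + 329 = 333)
Z(a) = 1
(135415 + Z(-510))/(u(-485, -154) + 187562) = (135415 + 1)/(333 + 187562) = 135416/187895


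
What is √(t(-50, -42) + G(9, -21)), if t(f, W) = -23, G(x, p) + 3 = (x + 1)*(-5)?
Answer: 2*I*√19 ≈ 8.7178*I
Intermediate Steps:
G(x, p) = -8 - 5*x (G(x, p) = -3 + (x + 1)*(-5) = -3 + (1 + x)*(-5) = -3 + (-5 - 5*x) = -8 - 5*x)
√(t(-50, -42) + G(9, -21)) = √(-23 + (-8 - 5*9)) = √(-23 + (-8 - 45)) = √(-23 - 53) = √(-76) = 2*I*√19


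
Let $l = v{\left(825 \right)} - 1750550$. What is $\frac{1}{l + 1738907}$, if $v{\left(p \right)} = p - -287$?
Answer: $- \frac{1}{10531} \approx -9.4958 \cdot 10^{-5}$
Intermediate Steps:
$v{\left(p \right)} = 287 + p$ ($v{\left(p \right)} = p + 287 = 287 + p$)
$l = -1749438$ ($l = \left(287 + 825\right) - 1750550 = 1112 - 1750550 = -1749438$)
$\frac{1}{l + 1738907} = \frac{1}{-1749438 + 1738907} = \frac{1}{-10531} = - \frac{1}{10531}$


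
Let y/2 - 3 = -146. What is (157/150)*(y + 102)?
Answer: -14444/75 ≈ -192.59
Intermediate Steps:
y = -286 (y = 6 + 2*(-146) = 6 - 292 = -286)
(157/150)*(y + 102) = (157/150)*(-286 + 102) = (157*(1/150))*(-184) = (157/150)*(-184) = -14444/75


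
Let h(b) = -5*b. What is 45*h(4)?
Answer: -900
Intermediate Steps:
45*h(4) = 45*(-5*4) = 45*(-20) = -900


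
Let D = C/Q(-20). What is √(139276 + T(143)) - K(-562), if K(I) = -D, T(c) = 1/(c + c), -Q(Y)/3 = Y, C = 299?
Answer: 299/60 + √11392219982/286 ≈ 378.18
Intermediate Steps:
Q(Y) = -3*Y
T(c) = 1/(2*c)
D = 299/60 (D = 299/((-3*(-20))) = 299/60 ≈ 4.9833)
K(I) = -299/60 (K(I) = -1*299/60 = -299/60)
√(139276 + T(143)) - K(-562) = √(139276 + (½)/143) - 1*(-299/60) = √(139276 + (½)*(1/143)) + 299/60 = √(139276 + 1/286) + 299/60 = √(39832937/286) + 299/60 = √11392219982/286 + 299/60 = 299/60 + √11392219982/286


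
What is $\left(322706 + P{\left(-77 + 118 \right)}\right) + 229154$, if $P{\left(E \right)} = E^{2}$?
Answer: $553541$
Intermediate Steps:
$\left(322706 + P{\left(-77 + 118 \right)}\right) + 229154 = \left(322706 + \left(-77 + 118\right)^{2}\right) + 229154 = \left(322706 + 41^{2}\right) + 229154 = \left(322706 + 1681\right) + 229154 = 324387 + 229154 = 553541$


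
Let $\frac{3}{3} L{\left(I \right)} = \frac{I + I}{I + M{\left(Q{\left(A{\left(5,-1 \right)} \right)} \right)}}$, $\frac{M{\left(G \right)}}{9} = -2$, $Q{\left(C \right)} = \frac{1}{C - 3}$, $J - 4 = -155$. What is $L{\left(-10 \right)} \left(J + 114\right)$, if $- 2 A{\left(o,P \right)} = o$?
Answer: $- \frac{185}{7} \approx -26.429$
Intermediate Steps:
$J = -151$ ($J = 4 - 155 = -151$)
$A{\left(o,P \right)} = - \frac{o}{2}$
$Q{\left(C \right)} = \frac{1}{-3 + C}$
$M{\left(G \right)} = -18$ ($M{\left(G \right)} = 9 \left(-2\right) = -18$)
$L{\left(I \right)} = \frac{2 I}{-18 + I}$ ($L{\left(I \right)} = \frac{I + I}{I - 18} = \frac{2 I}{-18 + I}$)
$L{\left(-10 \right)} \left(J + 114\right) = 2 \left(-10\right) \frac{1}{-18 - 10} \left(-151 + 114\right) = 2 \left(-10\right) \frac{1}{-28} \left(-37\right) = 2 \left(-10\right) \left(- \frac{1}{28}\right) \left(-37\right) = \frac{5}{7} \left(-37\right) = - \frac{185}{7}$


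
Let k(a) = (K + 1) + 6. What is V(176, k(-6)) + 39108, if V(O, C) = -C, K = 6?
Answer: 39095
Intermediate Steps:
k(a) = 13 (k(a) = (6 + 1) + 6 = 7 + 6 = 13)
V(176, k(-6)) + 39108 = -1*13 + 39108 = -13 + 39108 = 39095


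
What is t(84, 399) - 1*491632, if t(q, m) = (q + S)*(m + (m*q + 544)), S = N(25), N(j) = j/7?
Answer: 17681943/7 ≈ 2.5260e+6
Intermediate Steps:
N(j) = j/7 (N(j) = j*(1/7) = j/7)
S = 25/7 (S = (1/7)*25 = 25/7 ≈ 3.5714)
t(q, m) = (25/7 + q)*(544 + m + m*q) (t(q, m) = (q + 25/7)*(m + (m*q + 544)) = (25/7 + q)*(m + (544 + m*q)) = (25/7 + q)*(544 + m + m*q))
t(84, 399) - 1*491632 = (13600/7 + 544*84 + (25/7)*399 + 399*84**2 + (32/7)*399*84) - 1*491632 = (13600/7 + 45696 + 1425 + 399*7056 + 153216) - 491632 = (13600/7 + 45696 + 1425 + 2815344 + 153216) - 491632 = 21123367/7 - 491632 = 17681943/7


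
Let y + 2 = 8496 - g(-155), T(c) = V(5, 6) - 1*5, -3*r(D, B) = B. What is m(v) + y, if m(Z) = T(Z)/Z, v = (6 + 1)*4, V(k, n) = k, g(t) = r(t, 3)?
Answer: 8495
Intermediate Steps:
r(D, B) = -B/3
g(t) = -1 (g(t) = -⅓*3 = -1)
v = 28 (v = 7*4 = 28)
T(c) = 0 (T(c) = 5 - 1*5 = 5 - 5 = 0)
m(Z) = 0 (m(Z) = 0/Z = 0)
y = 8495 (y = -2 + (8496 - 1*(-1)) = -2 + (8496 + 1) = -2 + 8497 = 8495)
m(v) + y = 0 + 8495 = 8495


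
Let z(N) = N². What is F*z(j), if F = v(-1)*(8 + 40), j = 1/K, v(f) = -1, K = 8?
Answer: -¾ ≈ -0.75000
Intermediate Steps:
j = ⅛ (j = 1/8 = 1*(⅛) = ⅛ ≈ 0.12500)
F = -48 (F = -(8 + 40) = -1*48 = -48)
F*z(j) = -48*(⅛)² = -48*1/64 = -¾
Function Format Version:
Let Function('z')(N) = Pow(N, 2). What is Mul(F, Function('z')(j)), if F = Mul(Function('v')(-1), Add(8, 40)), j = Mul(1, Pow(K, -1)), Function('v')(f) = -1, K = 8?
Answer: Rational(-3, 4) ≈ -0.75000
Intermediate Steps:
j = Rational(1, 8) (j = Mul(1, Pow(8, -1)) = Mul(1, Rational(1, 8)) = Rational(1, 8) ≈ 0.12500)
F = -48 (F = Mul(-1, Add(8, 40)) = Mul(-1, 48) = -48)
Mul(F, Function('z')(j)) = Mul(-48, Pow(Rational(1, 8), 2)) = Mul(-48, Rational(1, 64)) = Rational(-3, 4)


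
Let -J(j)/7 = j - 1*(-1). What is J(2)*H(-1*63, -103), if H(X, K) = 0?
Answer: 0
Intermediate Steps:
J(j) = -7 - 7*j (J(j) = -7*(j - 1*(-1)) = -7*(j + 1) = -7*(1 + j) = -7 - 7*j)
J(2)*H(-1*63, -103) = (-7 - 7*2)*0 = (-7 - 14)*0 = -21*0 = 0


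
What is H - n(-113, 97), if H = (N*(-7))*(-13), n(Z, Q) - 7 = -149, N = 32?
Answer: 3054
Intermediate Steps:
n(Z, Q) = -142 (n(Z, Q) = 7 - 149 = -142)
H = 2912 (H = (32*(-7))*(-13) = -224*(-13) = 2912)
H - n(-113, 97) = 2912 - 1*(-142) = 2912 + 142 = 3054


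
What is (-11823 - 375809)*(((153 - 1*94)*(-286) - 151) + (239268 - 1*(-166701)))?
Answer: -150767140608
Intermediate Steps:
(-11823 - 375809)*(((153 - 1*94)*(-286) - 151) + (239268 - 1*(-166701))) = -387632*(((153 - 94)*(-286) - 151) + (239268 + 166701)) = -387632*((59*(-286) - 151) + 405969) = -387632*((-16874 - 151) + 405969) = -387632*(-17025 + 405969) = -387632*388944 = -150767140608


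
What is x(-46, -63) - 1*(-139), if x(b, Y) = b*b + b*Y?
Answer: 5153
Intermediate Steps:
x(b, Y) = b**2 + Y*b
x(-46, -63) - 1*(-139) = -46*(-63 - 46) - 1*(-139) = -46*(-109) + 139 = 5014 + 139 = 5153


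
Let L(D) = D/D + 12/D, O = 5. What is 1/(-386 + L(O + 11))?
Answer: -4/1537 ≈ -0.0026025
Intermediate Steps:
L(D) = 1 + 12/D
1/(-386 + L(O + 11)) = 1/(-386 + (12 + (5 + 11))/(5 + 11)) = 1/(-386 + (12 + 16)/16) = 1/(-386 + (1/16)*28) = 1/(-386 + 7/4) = 1/(-1537/4) = -4/1537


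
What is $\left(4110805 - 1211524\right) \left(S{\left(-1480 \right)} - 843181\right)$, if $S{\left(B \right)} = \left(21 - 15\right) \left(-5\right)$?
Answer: $-2444705631291$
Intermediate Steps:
$S{\left(B \right)} = -30$ ($S{\left(B \right)} = 6 \left(-5\right) = -30$)
$\left(4110805 - 1211524\right) \left(S{\left(-1480 \right)} - 843181\right) = \left(4110805 - 1211524\right) \left(-30 - 843181\right) = 2899281 \left(-843211\right) = -2444705631291$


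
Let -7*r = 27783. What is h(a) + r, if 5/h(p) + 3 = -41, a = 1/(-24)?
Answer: -174641/44 ≈ -3969.1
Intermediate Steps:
a = -1/24 ≈ -0.041667
r = -3969 (r = -⅐*27783 = -3969)
h(p) = -5/44 (h(p) = 5/(-3 - 41) = 5/(-44) = 5*(-1/44) = -5/44)
h(a) + r = -5/44 - 3969 = -174641/44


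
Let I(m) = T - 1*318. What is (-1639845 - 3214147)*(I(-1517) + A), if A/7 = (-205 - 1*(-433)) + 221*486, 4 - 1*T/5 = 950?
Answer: -3632679072880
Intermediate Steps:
T = -4730 (T = 20 - 5*950 = 20 - 4750 = -4730)
I(m) = -5048 (I(m) = -4730 - 1*318 = -4730 - 318 = -5048)
A = 753438 (A = 7*((-205 - 1*(-433)) + 221*486) = 7*((-205 + 433) + 107406) = 7*(228 + 107406) = 7*107634 = 753438)
(-1639845 - 3214147)*(I(-1517) + A) = (-1639845 - 3214147)*(-5048 + 753438) = -4853992*748390 = -3632679072880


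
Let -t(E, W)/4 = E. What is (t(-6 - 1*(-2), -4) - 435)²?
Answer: 175561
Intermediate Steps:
t(E, W) = -4*E
(t(-6 - 1*(-2), -4) - 435)² = (-4*(-6 - 1*(-2)) - 435)² = (-4*(-6 + 2) - 435)² = (-4*(-4) - 435)² = (16 - 435)² = (-419)² = 175561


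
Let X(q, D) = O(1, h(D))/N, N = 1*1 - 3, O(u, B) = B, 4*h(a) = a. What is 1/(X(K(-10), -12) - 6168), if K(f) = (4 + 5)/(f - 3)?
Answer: -2/12333 ≈ -0.00016217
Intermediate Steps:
h(a) = a/4
K(f) = 9/(-3 + f)
N = -2 (N = 1 - 3 = -2)
X(q, D) = -D/8 (X(q, D) = (D/4)/(-2) = (D/4)*(-½) = -D/8)
1/(X(K(-10), -12) - 6168) = 1/(-⅛*(-12) - 6168) = 1/(3/2 - 6168) = 1/(-12333/2) = -2/12333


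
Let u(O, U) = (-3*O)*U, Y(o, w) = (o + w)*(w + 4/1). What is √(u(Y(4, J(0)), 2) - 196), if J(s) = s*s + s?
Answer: 2*I*√73 ≈ 17.088*I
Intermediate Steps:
J(s) = s + s² (J(s) = s² + s = s + s²)
Y(o, w) = (4 + w)*(o + w) (Y(o, w) = (o + w)*(w + 4*1) = (o + w)*(w + 4) = (o + w)*(4 + w) = (4 + w)*(o + w))
u(O, U) = -3*O*U
√(u(Y(4, J(0)), 2) - 196) = √(-3*((0*(1 + 0))² + 4*4 + 4*(0*(1 + 0)) + 4*(0*(1 + 0)))*2 - 196) = √(-3*((0*1)² + 16 + 4*(0*1) + 4*(0*1))*2 - 196) = √(-3*(0² + 16 + 4*0 + 4*0)*2 - 196) = √(-3*(0 + 16 + 0 + 0)*2 - 196) = √(-3*16*2 - 196) = √(-96 - 196) = √(-292) = 2*I*√73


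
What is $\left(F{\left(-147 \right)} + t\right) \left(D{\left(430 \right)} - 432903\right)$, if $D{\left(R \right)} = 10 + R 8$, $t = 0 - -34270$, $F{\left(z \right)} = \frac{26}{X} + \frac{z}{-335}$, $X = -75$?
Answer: $- \frac{24651634748163}{1675} \approx -1.4717 \cdot 10^{10}$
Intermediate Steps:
$F{\left(z \right)} = - \frac{26}{75} - \frac{z}{335}$ ($F{\left(z \right)} = \frac{26}{-75} + \frac{z}{-335} = 26 \left(- \frac{1}{75}\right) + z \left(- \frac{1}{335}\right) = - \frac{26}{75} - \frac{z}{335}$)
$t = 34270$ ($t = 0 + 34270 = 34270$)
$D{\left(R \right)} = 10 + 8 R$
$\left(F{\left(-147 \right)} + t\right) \left(D{\left(430 \right)} - 432903\right) = \left(\left(- \frac{26}{75} - - \frac{147}{335}\right) + 34270\right) \left(\left(10 + 8 \cdot 430\right) - 432903\right) = \left(\left(- \frac{26}{75} + \frac{147}{335}\right) + 34270\right) \left(\left(10 + 3440\right) - 432903\right) = \left(\frac{463}{5025} + 34270\right) \left(3450 - 432903\right) = \frac{172207213}{5025} \left(-429453\right) = - \frac{24651634748163}{1675}$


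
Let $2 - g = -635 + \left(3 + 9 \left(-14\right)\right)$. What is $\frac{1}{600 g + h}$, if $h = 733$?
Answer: $\frac{1}{456733} \approx 2.1895 \cdot 10^{-6}$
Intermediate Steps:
$g = 760$ ($g = 2 - \left(-635 + \left(3 + 9 \left(-14\right)\right)\right) = 2 - \left(-635 + \left(3 - 126\right)\right) = 2 - \left(-635 - 123\right) = 2 - -758 = 2 + 758 = 760$)
$\frac{1}{600 g + h} = \frac{1}{600 \cdot 760 + 733} = \frac{1}{456000 + 733} = \frac{1}{456733}$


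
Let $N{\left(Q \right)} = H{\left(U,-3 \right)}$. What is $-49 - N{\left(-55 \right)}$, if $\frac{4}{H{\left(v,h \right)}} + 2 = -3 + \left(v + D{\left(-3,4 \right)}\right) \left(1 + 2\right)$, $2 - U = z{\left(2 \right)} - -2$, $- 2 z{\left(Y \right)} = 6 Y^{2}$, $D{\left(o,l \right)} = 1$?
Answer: $- \frac{835}{17} \approx -49.118$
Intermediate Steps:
$z{\left(Y \right)} = - 3 Y^{2}$ ($z{\left(Y \right)} = - \frac{6 Y^{2}}{2} = - 3 Y^{2}$)
$U = 12$ ($U = 2 - \left(- 3 \cdot 2^{2} - -2\right) = 2 - \left(\left(-3\right) 4 + 2\right) = 2 - \left(-12 + 2\right) = 2 - -10 = 2 + 10 = 12$)
$H{\left(v,h \right)} = \frac{4}{-2 + 3 v}$ ($H{\left(v,h \right)} = \frac{4}{-2 + \left(-3 + \left(v + 1\right) \left(1 + 2\right)\right)} = \frac{4}{-2 + \left(-3 + \left(1 + v\right) 3\right)} = \frac{4}{-2 + \left(-3 + \left(3 + 3 v\right)\right)} = \frac{4}{-2 + 3 v}$)
$N{\left(Q \right)} = \frac{2}{17}$ ($N{\left(Q \right)} = \frac{4}{-2 + 3 \cdot 12} = \frac{4}{-2 + 36} = \frac{4}{34} = 4 \cdot \frac{1}{34} = \frac{2}{17}$)
$-49 - N{\left(-55 \right)} = -49 - \frac{2}{17} = - \frac{835}{17}$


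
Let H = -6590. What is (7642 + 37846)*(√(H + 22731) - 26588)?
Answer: -1209434944 + 45488*√16141 ≈ -1.2037e+9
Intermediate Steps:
(7642 + 37846)*(√(H + 22731) - 26588) = (7642 + 37846)*(√(-6590 + 22731) - 26588) = 45488*(√16141 - 26588) = 45488*(-26588 + √16141) = -1209434944 + 45488*√16141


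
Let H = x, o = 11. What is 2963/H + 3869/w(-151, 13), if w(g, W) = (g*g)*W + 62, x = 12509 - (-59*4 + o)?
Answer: 927723271/3775312650 ≈ 0.24573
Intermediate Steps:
x = 12734 (x = 12509 - (-59*4 + 11) = 12509 - (-236 + 11) = 12509 - 1*(-225) = 12509 + 225 = 12734)
H = 12734
w(g, W) = 62 + W*g**2 (w(g, W) = g**2*W + 62 = W*g**2 + 62 = 62 + W*g**2)
2963/H + 3869/w(-151, 13) = 2963/12734 + 3869/(62 + 13*(-151)**2) = 2963*(1/12734) + 3869/(62 + 13*22801) = 2963/12734 + 3869/(62 + 296413) = 2963/12734 + 3869/296475 = 927723271/3775312650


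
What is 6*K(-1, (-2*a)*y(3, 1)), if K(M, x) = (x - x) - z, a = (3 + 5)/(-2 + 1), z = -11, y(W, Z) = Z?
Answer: 66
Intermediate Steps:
a = -8 (a = 8/(-1) = 8*(-1) = -8)
K(M, x) = 11 (K(M, x) = (x - x) - 1*(-11) = 0 + 11 = 11)
6*K(-1, (-2*a)*y(3, 1)) = 6*11 = 66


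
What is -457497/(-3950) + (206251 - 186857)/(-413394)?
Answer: 94524954259/816453150 ≈ 115.78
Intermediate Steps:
-457497/(-3950) + (206251 - 186857)/(-413394) = -457497*(-1/3950) + 19394*(-1/413394) = 457497/3950 - 9697/206697 = 94524954259/816453150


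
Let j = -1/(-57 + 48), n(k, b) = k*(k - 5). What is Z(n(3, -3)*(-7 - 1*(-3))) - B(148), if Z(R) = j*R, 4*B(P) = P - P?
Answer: 8/3 ≈ 2.6667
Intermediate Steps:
B(P) = 0 (B(P) = (P - P)/4 = (1/4)*0 = 0)
n(k, b) = k*(-5 + k)
j = 1/9 (j = -1/(-9) = -1*(-1/9) = 1/9 ≈ 0.11111)
Z(R) = R/9
Z(n(3, -3)*(-7 - 1*(-3))) - B(148) = ((3*(-5 + 3))*(-7 - 1*(-3)))/9 - 1*0 = ((3*(-2))*(-7 + 3))/9 + 0 = (-6*(-4))/9 + 0 = (1/9)*24 + 0 = 8/3 + 0 = 8/3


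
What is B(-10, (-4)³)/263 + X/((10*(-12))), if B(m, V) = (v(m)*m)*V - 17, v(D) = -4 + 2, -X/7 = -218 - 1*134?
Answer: -100459/3945 ≈ -25.465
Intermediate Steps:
X = 2464 (X = -7*(-218 - 1*134) = -7*(-218 - 134) = -7*(-352) = 2464)
v(D) = -2
B(m, V) = -17 - 2*V*m (B(m, V) = (-2*m)*V - 17 = -2*V*m - 17 = -17 - 2*V*m)
B(-10, (-4)³)/263 + X/((10*(-12))) = (-17 - 2*(-4)³*(-10))/263 + 2464/((10*(-12))) = (-17 - 2*(-64)*(-10))*(1/263) + 2464/(-120) = (-17 - 1280)*(1/263) + 2464*(-1/120) = -1297*1/263 - 308/15 = -1297/263 - 308/15 = -100459/3945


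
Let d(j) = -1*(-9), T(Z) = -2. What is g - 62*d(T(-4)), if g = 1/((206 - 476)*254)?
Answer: -38267641/68580 ≈ -558.00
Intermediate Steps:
g = -1/68580 (g = (1/254)/(-270) = -1/270*1/254 = -1/68580 ≈ -1.4582e-5)
d(j) = 9
g - 62*d(T(-4)) = -1/68580 - 62*9 = -1/68580 - 558 = -38267641/68580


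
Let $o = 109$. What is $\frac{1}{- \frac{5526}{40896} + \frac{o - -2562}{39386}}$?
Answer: $- \frac{44742496}{3011495} \approx -14.857$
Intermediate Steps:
$\frac{1}{- \frac{5526}{40896} + \frac{o - -2562}{39386}} = \frac{1}{- \frac{5526}{40896} + \frac{109 - -2562}{39386}} = \frac{1}{\left(-5526\right) \frac{1}{40896} + \left(109 + 2562\right) \frac{1}{39386}} = \frac{1}{- \frac{307}{2272} + 2671 \cdot \frac{1}{39386}} = \frac{1}{- \frac{307}{2272} + \frac{2671}{39386}} = \frac{1}{- \frac{3011495}{44742496}} = - \frac{44742496}{3011495}$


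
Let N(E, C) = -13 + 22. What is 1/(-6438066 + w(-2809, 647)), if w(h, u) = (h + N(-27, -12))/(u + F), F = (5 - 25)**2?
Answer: -1047/6740657902 ≈ -1.5533e-7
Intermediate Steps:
F = 400 (F = (-20)**2 = 400)
N(E, C) = 9
w(h, u) = (9 + h)/(400 + u) (w(h, u) = (h + 9)/(u + 400) = (9 + h)/(400 + u))
1/(-6438066 + w(-2809, 647)) = 1/(-6438066 + (9 - 2809)/(400 + 647)) = 1/(-6438066 - 2800/1047) = 1/(-6740657902/1047) = -1047/6740657902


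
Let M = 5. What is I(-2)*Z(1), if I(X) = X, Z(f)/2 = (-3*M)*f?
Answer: 60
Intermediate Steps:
Z(f) = -30*f (Z(f) = 2*((-3*5)*f) = 2*(-15*f) = -30*f)
I(-2)*Z(1) = -(-60) = -2*(-30) = 60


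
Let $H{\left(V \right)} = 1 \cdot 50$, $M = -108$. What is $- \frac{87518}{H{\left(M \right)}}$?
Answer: $- \frac{43759}{25} \approx -1750.4$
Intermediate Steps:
$H{\left(V \right)} = 50$
$- \frac{87518}{H{\left(M \right)}} = - \frac{87518}{50} = \left(-87518\right) \frac{1}{50} = - \frac{43759}{25}$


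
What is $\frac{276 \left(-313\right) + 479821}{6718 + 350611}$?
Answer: $\frac{393433}{357329} \approx 1.101$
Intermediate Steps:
$\frac{276 \left(-313\right) + 479821}{6718 + 350611} = \frac{-86388 + 479821}{357329} = 393433 \cdot \frac{1}{357329} = \frac{393433}{357329}$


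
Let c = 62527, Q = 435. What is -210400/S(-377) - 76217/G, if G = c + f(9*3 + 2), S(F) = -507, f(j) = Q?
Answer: 13208562781/31921734 ≈ 413.78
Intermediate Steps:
f(j) = 435
G = 62962 (G = 62527 + 435 = 62962)
-210400/S(-377) - 76217/G = -210400/(-507) - 76217/62962 = -210400*(-1/507) - 76217*1/62962 = 210400/507 - 76217/62962 = 13208562781/31921734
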